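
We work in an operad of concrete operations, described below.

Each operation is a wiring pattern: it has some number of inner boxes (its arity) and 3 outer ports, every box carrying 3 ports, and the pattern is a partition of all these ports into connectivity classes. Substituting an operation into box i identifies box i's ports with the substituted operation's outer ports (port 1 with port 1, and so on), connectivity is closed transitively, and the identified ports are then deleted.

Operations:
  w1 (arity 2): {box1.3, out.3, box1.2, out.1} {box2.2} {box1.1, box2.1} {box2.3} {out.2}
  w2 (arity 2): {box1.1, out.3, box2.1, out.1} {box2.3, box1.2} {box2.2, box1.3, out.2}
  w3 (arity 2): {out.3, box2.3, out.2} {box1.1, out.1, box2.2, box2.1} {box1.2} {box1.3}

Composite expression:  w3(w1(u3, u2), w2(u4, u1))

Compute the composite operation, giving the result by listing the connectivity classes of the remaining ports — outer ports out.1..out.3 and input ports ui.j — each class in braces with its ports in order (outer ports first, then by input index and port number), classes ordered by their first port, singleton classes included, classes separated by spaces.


{out.1, out.2, out.3, u1.1, u1.2, u3.2, u3.3, u4.1, u4.3} {u1.3, u4.2} {u2.1, u3.1} {u2.2} {u2.3}

After gluing at w3, chains via deleted ports link the u-ports.
stage w1: inputs (u3, u2), connectivity {out.1, out.3, u3.2, u3.3} {out.2} {u2.1, u3.1} {u2.2} {u2.3}, out.j its boundary
stage w2: inputs (u4, u1), connectivity {out.1, out.3, u1.1, u4.1} {out.2, u1.2, u4.3} {u1.3, u4.2}, out.j its boundary
stage w3: inputs (u3, u2, u4, u1), connectivity {out.1, out.2, out.3, u1.1, u1.2, u3.2, u3.3, u4.1, u4.3} {u1.3, u4.2} {u2.1, u3.1} {u2.2} {u2.3}, out.j its boundary


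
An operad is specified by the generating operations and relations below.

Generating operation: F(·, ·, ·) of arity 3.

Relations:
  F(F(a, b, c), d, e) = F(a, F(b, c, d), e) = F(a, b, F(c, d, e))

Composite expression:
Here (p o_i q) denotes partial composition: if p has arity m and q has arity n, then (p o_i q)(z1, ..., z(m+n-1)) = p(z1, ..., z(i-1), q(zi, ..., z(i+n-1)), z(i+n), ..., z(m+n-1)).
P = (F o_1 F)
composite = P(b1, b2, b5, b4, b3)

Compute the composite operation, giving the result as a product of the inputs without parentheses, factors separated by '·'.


b1 · b2 · b5 · b4 · b3

Key point: F is associative — brackets drop, the b-order remains.
F(b1, b2, b5) collapses to b1 · b2 · b5
F(F(b1, b2, b5), b4, b3) collapses to b1 · b2 · b5 · b4 · b3


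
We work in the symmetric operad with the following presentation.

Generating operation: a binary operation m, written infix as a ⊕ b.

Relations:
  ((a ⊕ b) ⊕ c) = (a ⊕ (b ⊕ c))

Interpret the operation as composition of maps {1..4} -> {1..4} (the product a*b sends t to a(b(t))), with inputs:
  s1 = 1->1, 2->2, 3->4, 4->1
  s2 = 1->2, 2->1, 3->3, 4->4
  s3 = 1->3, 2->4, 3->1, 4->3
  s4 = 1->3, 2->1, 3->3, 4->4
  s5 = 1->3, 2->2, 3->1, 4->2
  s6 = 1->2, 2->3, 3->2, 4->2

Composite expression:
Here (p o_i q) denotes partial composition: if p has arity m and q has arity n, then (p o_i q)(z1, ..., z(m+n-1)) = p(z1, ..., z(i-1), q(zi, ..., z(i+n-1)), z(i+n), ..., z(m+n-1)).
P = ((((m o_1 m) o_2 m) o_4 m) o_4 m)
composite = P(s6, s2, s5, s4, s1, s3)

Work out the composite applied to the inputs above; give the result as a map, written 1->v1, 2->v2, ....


1->2, 2->3, 3->3, 4->2

(s2 ⊕ s5) = 1->3, 2->1, 3->2, 4->1
(s6 ⊕ (s2 ⊕ s5)) = 1->2, 2->2, 3->3, 4->2
(s4 ⊕ s1) = 1->3, 2->1, 3->4, 4->3
((s4 ⊕ s1) ⊕ s3) = 1->4, 2->3, 3->3, 4->4
((s6 ⊕ (s2 ⊕ s5)) ⊕ ((s4 ⊕ s1) ⊕ s3)) = 1->2, 2->3, 3->3, 4->2


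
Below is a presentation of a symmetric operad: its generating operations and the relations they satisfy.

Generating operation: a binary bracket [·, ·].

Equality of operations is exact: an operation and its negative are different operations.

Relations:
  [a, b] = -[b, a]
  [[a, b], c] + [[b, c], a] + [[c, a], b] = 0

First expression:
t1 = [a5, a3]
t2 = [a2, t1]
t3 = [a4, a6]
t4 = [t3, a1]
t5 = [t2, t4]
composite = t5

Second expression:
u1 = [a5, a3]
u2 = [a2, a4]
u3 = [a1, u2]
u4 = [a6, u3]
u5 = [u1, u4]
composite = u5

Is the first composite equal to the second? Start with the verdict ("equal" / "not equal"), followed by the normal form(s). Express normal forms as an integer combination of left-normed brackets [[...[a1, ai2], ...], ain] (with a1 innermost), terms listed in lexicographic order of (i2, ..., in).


Normal form of the first expression: -[[[[[a1, a4], a6], a2], a3], a5] + [[[[[a1, a4], a6], a2], a5], a3] + [[[[[a1, a4], a6], a3], a5], a2] - [[[[[a1, a4], a6], a5], a3], a2] + [[[[[a1, a6], a4], a2], a3], a5] - [[[[[a1, a6], a4], a2], a5], a3] - [[[[[a1, a6], a4], a3], a5], a2] + [[[[[a1, a6], a4], a5], a3], a2]
Normal form of the second expression: -[[[[[a1, a2], a4], a6], a3], a5] + [[[[[a1, a2], a4], a6], a5], a3] + [[[[[a1, a4], a2], a6], a3], a5] - [[[[[a1, a4], a2], a6], a5], a3]
No match — not equal.

not equal; the first gives -[[[[[a1, a4], a6], a2], a3], a5] + [[[[[a1, a4], a6], a2], a5], a3] + [[[[[a1, a4], a6], a3], a5], a2] - [[[[[a1, a4], a6], a5], a3], a2] + [[[[[a1, a6], a4], a2], a3], a5] - [[[[[a1, a6], a4], a2], a5], a3] - [[[[[a1, a6], a4], a3], a5], a2] + [[[[[a1, a6], a4], a5], a3], a2] and the second -[[[[[a1, a2], a4], a6], a3], a5] + [[[[[a1, a2], a4], a6], a5], a3] + [[[[[a1, a4], a2], a6], a3], a5] - [[[[[a1, a4], a2], a6], a5], a3]


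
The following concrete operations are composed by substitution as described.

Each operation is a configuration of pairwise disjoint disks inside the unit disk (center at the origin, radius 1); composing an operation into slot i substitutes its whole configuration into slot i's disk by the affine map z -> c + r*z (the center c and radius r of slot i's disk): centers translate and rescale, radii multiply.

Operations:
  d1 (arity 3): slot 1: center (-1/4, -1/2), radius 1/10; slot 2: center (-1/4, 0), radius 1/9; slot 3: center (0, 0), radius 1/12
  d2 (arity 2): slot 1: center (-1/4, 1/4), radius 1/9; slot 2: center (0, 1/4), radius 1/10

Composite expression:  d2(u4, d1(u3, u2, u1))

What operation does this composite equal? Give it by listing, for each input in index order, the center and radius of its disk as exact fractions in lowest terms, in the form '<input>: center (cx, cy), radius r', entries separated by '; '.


u1: center (0, 1/4), radius 1/120; u2: center (-1/40, 1/4), radius 1/90; u3: center (-1/40, 1/5), radius 1/100; u4: center (-1/4, 1/4), radius 1/9

Follow each u-input down from d2: c' goes to c + r*c', radius to r*r'.
input u4: applying the 1 nested substitution gives center (-1/4, 1/4), radius 1/9
input u3: applying the 2 nested substitutions gives center (-1/40, 1/5), radius 1/100
input u2: applying the 2 nested substitutions gives center (-1/40, 1/4), radius 1/90
input u1: applying the 2 nested substitutions gives center (0, 1/4), radius 1/120


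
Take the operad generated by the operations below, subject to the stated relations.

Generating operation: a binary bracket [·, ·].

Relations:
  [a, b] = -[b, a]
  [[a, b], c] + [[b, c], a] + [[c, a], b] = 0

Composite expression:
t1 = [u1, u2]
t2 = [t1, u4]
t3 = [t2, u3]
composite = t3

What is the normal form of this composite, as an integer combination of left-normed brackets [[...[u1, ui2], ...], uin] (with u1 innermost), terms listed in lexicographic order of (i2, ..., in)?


[[[u1, u2], u4], u3]


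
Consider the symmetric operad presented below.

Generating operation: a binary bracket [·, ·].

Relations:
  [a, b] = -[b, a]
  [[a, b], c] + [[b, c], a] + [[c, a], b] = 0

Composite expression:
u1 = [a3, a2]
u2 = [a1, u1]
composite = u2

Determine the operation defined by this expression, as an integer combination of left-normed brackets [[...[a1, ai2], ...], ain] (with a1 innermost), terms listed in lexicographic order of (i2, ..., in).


Left-normed coefficients sit on the a1-initial expansion words.
Composite bracket: [a1, [a3, a2]]
The bracket unfolds into 4 signed words via [a, b] = ab - ba (2^2 = 4).
Collect the words opening with a1:
  word a1a2a3 has sign -1, contributing -[[a1, a2], a3]
  word a1a3a2 has sign +1, contributing +[[a1, a3], a2]

-[[a1, a2], a3] + [[a1, a3], a2]


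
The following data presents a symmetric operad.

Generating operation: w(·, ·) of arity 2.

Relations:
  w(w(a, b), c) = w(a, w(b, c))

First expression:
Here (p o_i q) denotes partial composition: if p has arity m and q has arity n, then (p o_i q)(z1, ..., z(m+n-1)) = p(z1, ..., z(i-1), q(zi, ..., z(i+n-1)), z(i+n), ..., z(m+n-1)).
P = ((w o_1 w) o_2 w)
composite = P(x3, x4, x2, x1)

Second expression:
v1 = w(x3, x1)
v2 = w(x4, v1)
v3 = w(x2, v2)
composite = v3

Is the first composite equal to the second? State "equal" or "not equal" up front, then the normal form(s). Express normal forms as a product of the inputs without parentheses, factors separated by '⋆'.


Reducing the first expression gives x3 ⋆ x4 ⋆ x2 ⋆ x1
Reducing the second expression gives x2 ⋆ x4 ⋆ x3 ⋆ x1
They disagree, so not equal.

not equal — first x3 ⋆ x4 ⋆ x2 ⋆ x1, second x2 ⋆ x4 ⋆ x3 ⋆ x1


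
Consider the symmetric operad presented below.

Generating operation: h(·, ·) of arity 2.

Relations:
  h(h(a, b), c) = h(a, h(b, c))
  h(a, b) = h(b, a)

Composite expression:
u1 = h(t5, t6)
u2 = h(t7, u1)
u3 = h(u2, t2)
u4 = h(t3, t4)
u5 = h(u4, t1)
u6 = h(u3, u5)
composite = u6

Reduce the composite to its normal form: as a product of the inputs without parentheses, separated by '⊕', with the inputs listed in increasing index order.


t1 ⊕ t2 ⊕ t3 ⊕ t4 ⊕ t5 ⊕ t6 ⊕ t7

With h associative and commutative, the t-input set is all that matters.
h(t5, t6) spells out as t5 ⊕ t6
h(t7, h(t5, t6)) spells out as t7 ⊕ t5 ⊕ t6
h(h(t7, h(t5, t6)), t2) spells out as t7 ⊕ t5 ⊕ t6 ⊕ t2
h(t3, t4) spells out as t3 ⊕ t4
h(h(t3, t4), t1) spells out as t3 ⊕ t4 ⊕ t1
h(h(h(t7, h(t5, t6)), t2), h(h(t3, t4), t1)) spells out as t7 ⊕ t5 ⊕ t6 ⊕ t2 ⊕ t3 ⊕ t4 ⊕ t1
putting the inputs in ascending order: t1 ⊕ t2 ⊕ t3 ⊕ t4 ⊕ t5 ⊕ t6 ⊕ t7


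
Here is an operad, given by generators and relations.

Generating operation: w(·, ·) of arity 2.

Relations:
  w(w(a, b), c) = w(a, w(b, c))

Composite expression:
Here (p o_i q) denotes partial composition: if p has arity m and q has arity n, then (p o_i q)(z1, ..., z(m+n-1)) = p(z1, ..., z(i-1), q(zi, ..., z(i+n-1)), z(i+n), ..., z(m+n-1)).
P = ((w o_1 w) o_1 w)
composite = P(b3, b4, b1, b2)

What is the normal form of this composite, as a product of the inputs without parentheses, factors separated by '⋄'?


b3 ⋄ b4 ⋄ b1 ⋄ b2

Under associativity of w, the answer is the b's in reading order.
w(b3, b4) reduces to b3 ⋄ b4
w(w(b3, b4), b1) reduces to b3 ⋄ b4 ⋄ b1
w(w(w(b3, b4), b1), b2) reduces to b3 ⋄ b4 ⋄ b1 ⋄ b2


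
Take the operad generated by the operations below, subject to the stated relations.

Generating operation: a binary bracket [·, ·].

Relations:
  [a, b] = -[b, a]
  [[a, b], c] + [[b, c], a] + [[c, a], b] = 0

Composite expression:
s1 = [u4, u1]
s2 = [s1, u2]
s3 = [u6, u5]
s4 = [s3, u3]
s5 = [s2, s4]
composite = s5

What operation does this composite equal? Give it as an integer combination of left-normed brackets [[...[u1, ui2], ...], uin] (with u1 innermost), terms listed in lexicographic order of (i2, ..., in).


-[[[[[u1, u4], u2], u3], u5], u6] + [[[[[u1, u4], u2], u3], u6], u5] + [[[[[u1, u4], u2], u5], u6], u3] - [[[[[u1, u4], u2], u6], u5], u3]

A multilinear Lie element is pinned by u1-initial words (u1 innermost).
Composite bracket: [[[u4, u1], u2], [[u6, u5], u3]]
Applying ab - ba throughout gives 32 signed words (2^5 = 32).
The u1-initial words carry the normal form:
  word u1u4u2u3u5u6 has sign -1, contributing -[[[[[u1, u4], u2], u3], u5], u6]
  word u1u4u2u3u6u5 has sign +1, contributing +[[[[[u1, u4], u2], u3], u6], u5]
  word u1u4u2u5u6u3 has sign +1, contributing +[[[[[u1, u4], u2], u5], u6], u3]
  word u1u4u2u6u5u3 has sign -1, contributing -[[[[[u1, u4], u2], u6], u5], u3]


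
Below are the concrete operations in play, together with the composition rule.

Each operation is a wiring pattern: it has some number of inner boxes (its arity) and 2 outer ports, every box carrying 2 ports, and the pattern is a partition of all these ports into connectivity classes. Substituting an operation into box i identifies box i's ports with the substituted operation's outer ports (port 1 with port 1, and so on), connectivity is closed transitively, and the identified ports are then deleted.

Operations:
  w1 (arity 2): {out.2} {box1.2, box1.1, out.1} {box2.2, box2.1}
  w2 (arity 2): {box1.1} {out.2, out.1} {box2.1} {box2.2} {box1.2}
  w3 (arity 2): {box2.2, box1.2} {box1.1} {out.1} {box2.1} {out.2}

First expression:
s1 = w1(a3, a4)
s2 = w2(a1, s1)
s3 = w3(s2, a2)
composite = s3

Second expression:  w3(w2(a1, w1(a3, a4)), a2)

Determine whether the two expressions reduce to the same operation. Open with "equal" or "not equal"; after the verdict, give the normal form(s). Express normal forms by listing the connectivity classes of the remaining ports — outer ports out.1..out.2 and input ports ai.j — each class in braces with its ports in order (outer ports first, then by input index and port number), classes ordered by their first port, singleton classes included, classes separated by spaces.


equal; both compose to {out.1} {out.2} {a1.1} {a1.2} {a2.1} {a2.2} {a3.1, a3.2} {a4.1, a4.2}

Normal form of the first expression: {out.1} {out.2} {a1.1} {a1.2} {a2.1} {a2.2} {a3.1, a3.2} {a4.1, a4.2}
Normal form of the second expression: {out.1} {out.2} {a1.1} {a1.2} {a2.1} {a2.2} {a3.1, a3.2} {a4.1, a4.2}
The normal forms match — equal.


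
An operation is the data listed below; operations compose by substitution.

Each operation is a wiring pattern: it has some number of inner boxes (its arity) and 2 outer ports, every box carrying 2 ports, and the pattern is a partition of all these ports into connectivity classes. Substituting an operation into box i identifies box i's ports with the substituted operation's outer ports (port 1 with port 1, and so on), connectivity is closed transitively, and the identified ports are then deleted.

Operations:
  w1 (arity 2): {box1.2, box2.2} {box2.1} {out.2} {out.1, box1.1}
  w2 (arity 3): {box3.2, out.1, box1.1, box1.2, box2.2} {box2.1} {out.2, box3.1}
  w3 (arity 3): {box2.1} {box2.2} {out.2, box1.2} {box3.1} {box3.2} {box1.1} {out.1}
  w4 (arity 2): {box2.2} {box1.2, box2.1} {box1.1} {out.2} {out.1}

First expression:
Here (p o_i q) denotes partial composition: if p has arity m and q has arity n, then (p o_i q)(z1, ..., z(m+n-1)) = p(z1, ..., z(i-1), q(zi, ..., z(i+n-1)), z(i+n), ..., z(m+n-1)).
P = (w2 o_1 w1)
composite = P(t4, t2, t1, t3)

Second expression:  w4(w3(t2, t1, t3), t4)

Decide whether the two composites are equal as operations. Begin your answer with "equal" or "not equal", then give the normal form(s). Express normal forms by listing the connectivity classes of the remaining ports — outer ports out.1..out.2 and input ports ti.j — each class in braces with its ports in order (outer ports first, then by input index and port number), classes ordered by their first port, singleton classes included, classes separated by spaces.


not equal; the first gives {out.1, t1.2, t3.2, t4.1} {out.2, t3.1} {t1.1} {t2.1} {t2.2, t4.2} and the second {out.1} {out.2} {t1.1} {t1.2} {t2.1} {t2.2, t4.1} {t3.1} {t3.2} {t4.2}

The first expression reduces to {out.1, t1.2, t3.2, t4.1} {out.2, t3.1} {t1.1} {t2.1} {t2.2, t4.2}
The second expression reduces to {out.1} {out.2} {t1.1} {t1.2} {t2.1} {t2.2, t4.1} {t3.1} {t3.2} {t4.2}
The forms do not match — not equal.


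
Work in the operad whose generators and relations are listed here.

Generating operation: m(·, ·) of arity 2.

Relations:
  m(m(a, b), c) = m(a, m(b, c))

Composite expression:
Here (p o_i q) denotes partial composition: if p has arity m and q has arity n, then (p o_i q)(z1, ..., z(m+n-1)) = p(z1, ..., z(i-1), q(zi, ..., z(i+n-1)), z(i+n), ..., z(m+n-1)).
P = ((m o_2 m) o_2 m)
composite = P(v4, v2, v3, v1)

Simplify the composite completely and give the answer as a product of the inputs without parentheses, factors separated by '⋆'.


v4 ⋆ v2 ⋆ v3 ⋆ v1

Under associativity of m, the answer is the v's in reading order.
m(v2, v3) unparenthesizes to v2 ⋆ v3
m(m(v2, v3), v1) unparenthesizes to v2 ⋆ v3 ⋆ v1
m(v4, m(m(v2, v3), v1)) unparenthesizes to v4 ⋆ v2 ⋆ v3 ⋆ v1


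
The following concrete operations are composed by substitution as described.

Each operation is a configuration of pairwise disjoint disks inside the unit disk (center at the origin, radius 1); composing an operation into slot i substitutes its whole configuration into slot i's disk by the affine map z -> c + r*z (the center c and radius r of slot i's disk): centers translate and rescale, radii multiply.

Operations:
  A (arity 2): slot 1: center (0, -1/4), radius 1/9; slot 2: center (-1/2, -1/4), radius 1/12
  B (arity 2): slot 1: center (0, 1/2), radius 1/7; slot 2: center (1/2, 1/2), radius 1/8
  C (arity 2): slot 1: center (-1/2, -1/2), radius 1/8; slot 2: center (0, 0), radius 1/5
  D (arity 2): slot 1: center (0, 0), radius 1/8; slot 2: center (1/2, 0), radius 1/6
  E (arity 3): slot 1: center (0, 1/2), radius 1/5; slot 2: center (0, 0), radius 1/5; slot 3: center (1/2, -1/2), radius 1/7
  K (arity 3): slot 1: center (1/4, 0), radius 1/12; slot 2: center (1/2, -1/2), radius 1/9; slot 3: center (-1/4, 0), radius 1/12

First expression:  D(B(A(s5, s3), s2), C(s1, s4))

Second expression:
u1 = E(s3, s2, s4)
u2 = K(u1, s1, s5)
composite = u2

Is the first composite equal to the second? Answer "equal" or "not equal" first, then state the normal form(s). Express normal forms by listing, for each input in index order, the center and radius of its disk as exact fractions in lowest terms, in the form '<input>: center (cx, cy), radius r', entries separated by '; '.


Normal form of the first expression: s1: center (5/12, -1/12), radius 1/48; s2: center (1/16, 1/16), radius 1/64; s3: center (-1/112, 13/224), radius 1/672; s4: center (1/2, 0), radius 1/30; s5: center (0, 13/224), radius 1/504
Normal form of the second expression: s1: center (1/2, -1/2), radius 1/9; s2: center (1/4, 0), radius 1/60; s3: center (1/4, 1/24), radius 1/60; s4: center (7/24, -1/24), radius 1/84; s5: center (-1/4, 0), radius 1/12
No match — not equal.

not equal; first: s1: center (5/12, -1/12), radius 1/48; s2: center (1/16, 1/16), radius 1/64; s3: center (-1/112, 13/224), radius 1/672; s4: center (1/2, 0), radius 1/30; s5: center (0, 13/224), radius 1/504; second: s1: center (1/2, -1/2), radius 1/9; s2: center (1/4, 0), radius 1/60; s3: center (1/4, 1/24), radius 1/60; s4: center (7/24, -1/24), radius 1/84; s5: center (-1/4, 0), radius 1/12


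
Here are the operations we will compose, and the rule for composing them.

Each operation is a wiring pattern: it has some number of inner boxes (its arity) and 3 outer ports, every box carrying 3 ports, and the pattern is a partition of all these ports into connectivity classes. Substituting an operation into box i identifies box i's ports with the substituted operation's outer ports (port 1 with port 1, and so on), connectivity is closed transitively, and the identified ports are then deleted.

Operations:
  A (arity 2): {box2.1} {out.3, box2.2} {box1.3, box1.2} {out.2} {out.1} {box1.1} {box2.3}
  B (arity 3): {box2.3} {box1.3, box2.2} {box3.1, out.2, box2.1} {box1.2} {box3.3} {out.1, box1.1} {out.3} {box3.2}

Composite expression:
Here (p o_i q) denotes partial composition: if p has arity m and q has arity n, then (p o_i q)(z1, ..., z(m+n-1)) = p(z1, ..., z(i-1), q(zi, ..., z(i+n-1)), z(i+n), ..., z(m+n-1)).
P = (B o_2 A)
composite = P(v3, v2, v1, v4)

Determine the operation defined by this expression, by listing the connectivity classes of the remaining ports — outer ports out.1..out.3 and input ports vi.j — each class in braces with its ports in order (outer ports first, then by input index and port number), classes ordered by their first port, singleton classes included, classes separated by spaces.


{out.1, v3.1} {out.2, v4.1} {out.3} {v1.1} {v1.2} {v1.3} {v2.1} {v2.2, v2.3} {v3.2} {v3.3} {v4.2} {v4.3}

Treat the ports identified at B as solder joints: merge, then drop.
after A, the pattern on (v2, v1) reads {out.1} {out.2} {out.3, v1.2} {v1.1} {v1.3} {v2.1} {v2.2, v2.3} (out.j = its outer ports)
after B, the pattern on (v3, v2, v1, v4) reads {out.1, v3.1} {out.2, v4.1} {out.3} {v1.1} {v1.2} {v1.3} {v2.1} {v2.2, v2.3} {v3.2} {v3.3} {v4.2} {v4.3} (out.j = its outer ports)


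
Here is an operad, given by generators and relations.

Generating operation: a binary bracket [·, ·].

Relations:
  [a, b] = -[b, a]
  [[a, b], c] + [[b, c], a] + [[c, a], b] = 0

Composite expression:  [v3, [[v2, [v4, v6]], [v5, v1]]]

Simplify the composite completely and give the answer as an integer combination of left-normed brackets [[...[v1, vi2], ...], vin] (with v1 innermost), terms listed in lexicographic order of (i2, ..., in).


In the tensor algebra, words opening v1 carry the v1-anchored form.
Composite bracket: [v3, [[v2, [v4, v6]], [v5, v1]]]
Full expansion: 32 signed words from ab - ba (2^5 = 32).
Words beginning with v1 determine it all:
  v1v5v2v4v6v3 (sign -1) contributes -[[[[[v1, v5], v2], v4], v6], v3]
  v1v5v2v6v4v3 (sign +1) contributes +[[[[[v1, v5], v2], v6], v4], v3]
  v1v5v4v6v2v3 (sign +1) contributes +[[[[[v1, v5], v4], v6], v2], v3]
  v1v5v6v4v2v3 (sign -1) contributes -[[[[[v1, v5], v6], v4], v2], v3]

-[[[[[v1, v5], v2], v4], v6], v3] + [[[[[v1, v5], v2], v6], v4], v3] + [[[[[v1, v5], v4], v6], v2], v3] - [[[[[v1, v5], v6], v4], v2], v3]


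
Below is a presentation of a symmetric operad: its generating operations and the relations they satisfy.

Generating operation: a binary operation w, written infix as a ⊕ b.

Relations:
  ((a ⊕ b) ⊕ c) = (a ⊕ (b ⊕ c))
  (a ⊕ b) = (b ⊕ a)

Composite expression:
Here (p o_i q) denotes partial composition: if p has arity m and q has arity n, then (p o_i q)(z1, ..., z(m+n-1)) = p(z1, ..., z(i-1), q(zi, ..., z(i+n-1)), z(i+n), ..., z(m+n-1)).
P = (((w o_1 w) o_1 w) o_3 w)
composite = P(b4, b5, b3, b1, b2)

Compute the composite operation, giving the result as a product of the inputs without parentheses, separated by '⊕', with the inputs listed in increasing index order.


Any arrangement under w is one operation, so sort the b-inputs.
(b4 ⊕ b5) flattens to b4 ⊕ b5
(b3 ⊕ b1) flattens to b3 ⊕ b1
((b4 ⊕ b5) ⊕ (b3 ⊕ b1)) flattens to b4 ⊕ b5 ⊕ b3 ⊕ b1
(((b4 ⊕ b5) ⊕ (b3 ⊕ b1)) ⊕ b2) flattens to b4 ⊕ b5 ⊕ b3 ⊕ b1 ⊕ b2
putting the inputs in ascending order: b1 ⊕ b2 ⊕ b3 ⊕ b4 ⊕ b5

b1 ⊕ b2 ⊕ b3 ⊕ b4 ⊕ b5


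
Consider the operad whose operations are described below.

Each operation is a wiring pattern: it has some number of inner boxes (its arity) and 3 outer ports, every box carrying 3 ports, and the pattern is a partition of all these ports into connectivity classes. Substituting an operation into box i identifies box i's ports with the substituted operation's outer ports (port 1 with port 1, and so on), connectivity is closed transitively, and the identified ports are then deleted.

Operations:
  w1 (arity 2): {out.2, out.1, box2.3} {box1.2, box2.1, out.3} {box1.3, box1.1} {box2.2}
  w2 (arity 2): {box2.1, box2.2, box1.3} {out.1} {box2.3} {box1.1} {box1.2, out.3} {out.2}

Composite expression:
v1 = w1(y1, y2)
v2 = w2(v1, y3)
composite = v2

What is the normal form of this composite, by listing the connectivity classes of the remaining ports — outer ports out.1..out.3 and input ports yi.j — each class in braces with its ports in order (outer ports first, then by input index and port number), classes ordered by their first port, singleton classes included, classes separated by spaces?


{out.1} {out.2} {out.3, y2.3} {y1.1, y1.3} {y1.2, y2.1, y3.1, y3.2} {y2.2} {y3.3}

Reachability decides: close wires over w2-identified ports.
w1 over (y1, y2) gives {out.1, out.2, y2.3} {out.3, y1.2, y2.1} {y1.1, y1.3} {y2.2}, out.j being that stage's outer ports
w2 over (y1, y2, y3) gives {out.1} {out.2} {out.3, y2.3} {y1.1, y1.3} {y1.2, y2.1, y3.1, y3.2} {y2.2} {y3.3}, out.j being that stage's outer ports


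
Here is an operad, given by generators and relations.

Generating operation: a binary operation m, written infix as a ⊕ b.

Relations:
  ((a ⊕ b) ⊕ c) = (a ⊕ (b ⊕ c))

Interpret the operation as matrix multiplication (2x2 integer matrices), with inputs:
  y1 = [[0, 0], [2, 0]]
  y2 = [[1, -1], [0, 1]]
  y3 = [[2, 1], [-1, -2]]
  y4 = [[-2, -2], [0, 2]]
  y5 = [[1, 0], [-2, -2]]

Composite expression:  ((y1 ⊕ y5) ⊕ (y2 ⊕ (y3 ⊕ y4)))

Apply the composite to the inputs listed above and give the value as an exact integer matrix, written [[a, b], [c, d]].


(y1 ⊕ y5) = [[0, 0], [2, 0]]
(y3 ⊕ y4) = [[-4, -2], [2, -2]]
(y2 ⊕ (y3 ⊕ y4)) = [[-6, 0], [2, -2]]
((y1 ⊕ y5) ⊕ (y2 ⊕ (y3 ⊕ y4))) = [[0, 0], [-12, 0]]

[[0, 0], [-12, 0]]


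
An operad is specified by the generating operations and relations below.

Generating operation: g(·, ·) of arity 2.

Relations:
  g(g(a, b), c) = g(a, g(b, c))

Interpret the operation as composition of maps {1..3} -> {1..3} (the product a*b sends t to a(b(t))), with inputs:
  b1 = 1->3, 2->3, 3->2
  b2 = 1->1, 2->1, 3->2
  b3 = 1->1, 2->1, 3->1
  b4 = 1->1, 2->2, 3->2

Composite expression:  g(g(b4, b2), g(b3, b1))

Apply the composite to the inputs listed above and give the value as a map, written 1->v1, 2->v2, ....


1->1, 2->1, 3->1

g(b4, b2) = 1->1, 2->1, 3->2
g(b3, b1) = 1->1, 2->1, 3->1
g(g(b4, b2), g(b3, b1)) = 1->1, 2->1, 3->1


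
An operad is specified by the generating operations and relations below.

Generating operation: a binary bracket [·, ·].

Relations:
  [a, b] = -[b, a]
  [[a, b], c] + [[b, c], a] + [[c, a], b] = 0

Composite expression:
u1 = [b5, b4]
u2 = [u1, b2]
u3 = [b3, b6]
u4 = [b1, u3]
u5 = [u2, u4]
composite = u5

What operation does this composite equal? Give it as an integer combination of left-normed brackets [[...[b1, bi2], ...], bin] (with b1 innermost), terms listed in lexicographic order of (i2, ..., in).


Left-normed coefficients sit on the b1-initial expansion words.
Composite bracket: [[[b5, b4], b2], [b1, [b3, b6]]]
The bracket unfolds into 32 signed words via [a, b] = ab - ba (2^5 = 32).
Only words starting with b1 matter:
  word b1b3b6b2b4b5 has sign -1, contributing -[[[[[b1, b3], b6], b2], b4], b5]
  word b1b3b6b2b5b4 has sign +1, contributing +[[[[[b1, b3], b6], b2], b5], b4]
  word b1b3b6b4b5b2 has sign +1, contributing +[[[[[b1, b3], b6], b4], b5], b2]
  word b1b3b6b5b4b2 has sign -1, contributing -[[[[[b1, b3], b6], b5], b4], b2]
  word b1b6b3b2b4b5 has sign +1, contributing +[[[[[b1, b6], b3], b2], b4], b5]
  word b1b6b3b2b5b4 has sign -1, contributing -[[[[[b1, b6], b3], b2], b5], b4]
  word b1b6b3b4b5b2 has sign -1, contributing -[[[[[b1, b6], b3], b4], b5], b2]
  word b1b6b3b5b4b2 has sign +1, contributing +[[[[[b1, b6], b3], b5], b4], b2]

-[[[[[b1, b3], b6], b2], b4], b5] + [[[[[b1, b3], b6], b2], b5], b4] + [[[[[b1, b3], b6], b4], b5], b2] - [[[[[b1, b3], b6], b5], b4], b2] + [[[[[b1, b6], b3], b2], b4], b5] - [[[[[b1, b6], b3], b2], b5], b4] - [[[[[b1, b6], b3], b4], b5], b2] + [[[[[b1, b6], b3], b5], b4], b2]


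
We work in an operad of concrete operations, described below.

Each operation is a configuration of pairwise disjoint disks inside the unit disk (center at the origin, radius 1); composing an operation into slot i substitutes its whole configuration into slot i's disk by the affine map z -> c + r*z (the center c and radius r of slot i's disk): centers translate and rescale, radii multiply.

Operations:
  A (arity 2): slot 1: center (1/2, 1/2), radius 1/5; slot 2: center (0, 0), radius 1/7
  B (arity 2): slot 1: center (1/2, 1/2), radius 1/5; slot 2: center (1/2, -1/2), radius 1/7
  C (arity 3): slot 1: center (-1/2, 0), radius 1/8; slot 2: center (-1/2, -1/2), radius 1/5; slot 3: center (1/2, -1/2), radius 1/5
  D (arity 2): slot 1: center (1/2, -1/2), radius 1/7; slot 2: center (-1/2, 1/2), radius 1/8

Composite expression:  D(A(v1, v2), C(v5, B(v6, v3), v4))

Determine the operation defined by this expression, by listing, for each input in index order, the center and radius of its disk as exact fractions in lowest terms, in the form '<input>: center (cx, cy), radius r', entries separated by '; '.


v1: center (4/7, -3/7), radius 1/35; v2: center (1/2, -1/2), radius 1/49; v3: center (-11/20, 17/40), radius 1/280; v4: center (-7/16, 7/16), radius 1/40; v5: center (-9/16, 1/2), radius 1/64; v6: center (-11/20, 9/20), radius 1/200

Each v-disk chains the slot maps above it in D; radii multiply.
for v1, the 2-step affine chain lands on center (4/7, -3/7), radius 1/35
for v2, the 2-step affine chain lands on center (1/2, -1/2), radius 1/49
for v5, the 2-step affine chain lands on center (-9/16, 1/2), radius 1/64
for v6, the 3-step affine chain lands on center (-11/20, 9/20), radius 1/200
for v3, the 3-step affine chain lands on center (-11/20, 17/40), radius 1/280
for v4, the 2-step affine chain lands on center (-7/16, 7/16), radius 1/40


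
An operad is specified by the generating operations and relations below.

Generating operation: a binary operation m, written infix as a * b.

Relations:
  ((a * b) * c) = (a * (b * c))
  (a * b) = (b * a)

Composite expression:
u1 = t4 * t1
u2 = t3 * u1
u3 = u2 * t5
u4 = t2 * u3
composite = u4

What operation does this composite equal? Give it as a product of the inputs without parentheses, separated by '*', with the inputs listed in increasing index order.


t1 * t2 * t3 * t4 * t5


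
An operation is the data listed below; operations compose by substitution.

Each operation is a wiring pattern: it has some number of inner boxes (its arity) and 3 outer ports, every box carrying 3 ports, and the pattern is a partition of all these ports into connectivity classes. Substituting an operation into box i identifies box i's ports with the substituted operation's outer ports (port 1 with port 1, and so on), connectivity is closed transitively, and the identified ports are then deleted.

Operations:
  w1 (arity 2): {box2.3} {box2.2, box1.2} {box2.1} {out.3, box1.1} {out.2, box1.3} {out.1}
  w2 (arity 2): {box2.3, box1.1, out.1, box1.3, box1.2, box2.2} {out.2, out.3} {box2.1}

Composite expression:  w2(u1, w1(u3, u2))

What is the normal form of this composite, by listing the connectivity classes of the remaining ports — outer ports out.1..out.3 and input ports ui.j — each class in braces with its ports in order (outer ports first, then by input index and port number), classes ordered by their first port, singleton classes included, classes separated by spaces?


After gluing at w2, chains via deleted ports link the u-ports.
the subtree at w1 composes to {out.1} {out.2, u3.3} {out.3, u3.1} {u2.1} {u2.2, u3.2} {u2.3} on (u3, u2); out.j = own outer ports
the subtree at w2 composes to {out.1, u1.1, u1.2, u1.3, u3.1, u3.3} {out.2, out.3} {u2.1} {u2.2, u3.2} {u2.3} on (u1, u3, u2); out.j = own outer ports

{out.1, u1.1, u1.2, u1.3, u3.1, u3.3} {out.2, out.3} {u2.1} {u2.2, u3.2} {u2.3}


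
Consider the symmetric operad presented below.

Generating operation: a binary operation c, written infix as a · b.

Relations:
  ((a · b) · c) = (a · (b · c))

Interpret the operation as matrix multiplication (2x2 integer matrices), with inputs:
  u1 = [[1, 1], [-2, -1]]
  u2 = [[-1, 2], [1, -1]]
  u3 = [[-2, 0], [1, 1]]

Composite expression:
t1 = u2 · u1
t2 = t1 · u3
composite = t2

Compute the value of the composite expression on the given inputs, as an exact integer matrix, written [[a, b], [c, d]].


[[7, -3], [-4, 2]]

(u2 · u1) = [[-5, -3], [3, 2]]
((u2 · u1) · u3) = [[7, -3], [-4, 2]]


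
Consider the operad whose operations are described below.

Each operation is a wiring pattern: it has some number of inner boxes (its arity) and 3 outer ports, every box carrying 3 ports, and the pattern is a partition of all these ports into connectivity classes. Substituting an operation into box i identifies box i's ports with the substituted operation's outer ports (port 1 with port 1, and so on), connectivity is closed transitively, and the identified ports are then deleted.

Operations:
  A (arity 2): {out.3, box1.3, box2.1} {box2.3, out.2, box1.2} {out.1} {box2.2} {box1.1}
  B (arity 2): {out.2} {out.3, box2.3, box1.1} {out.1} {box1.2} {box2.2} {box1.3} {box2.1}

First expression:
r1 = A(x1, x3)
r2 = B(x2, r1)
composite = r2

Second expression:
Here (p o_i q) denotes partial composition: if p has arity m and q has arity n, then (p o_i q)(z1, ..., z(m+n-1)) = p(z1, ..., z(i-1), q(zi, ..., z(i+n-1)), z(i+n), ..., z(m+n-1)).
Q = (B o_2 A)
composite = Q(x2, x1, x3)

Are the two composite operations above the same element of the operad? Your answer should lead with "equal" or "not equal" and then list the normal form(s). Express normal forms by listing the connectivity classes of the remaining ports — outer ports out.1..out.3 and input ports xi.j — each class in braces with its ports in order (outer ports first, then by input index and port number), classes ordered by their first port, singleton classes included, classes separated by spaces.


equal; the common form is {out.1} {out.2} {out.3, x1.3, x2.1, x3.1} {x1.1} {x1.2, x3.3} {x2.2} {x2.3} {x3.2}


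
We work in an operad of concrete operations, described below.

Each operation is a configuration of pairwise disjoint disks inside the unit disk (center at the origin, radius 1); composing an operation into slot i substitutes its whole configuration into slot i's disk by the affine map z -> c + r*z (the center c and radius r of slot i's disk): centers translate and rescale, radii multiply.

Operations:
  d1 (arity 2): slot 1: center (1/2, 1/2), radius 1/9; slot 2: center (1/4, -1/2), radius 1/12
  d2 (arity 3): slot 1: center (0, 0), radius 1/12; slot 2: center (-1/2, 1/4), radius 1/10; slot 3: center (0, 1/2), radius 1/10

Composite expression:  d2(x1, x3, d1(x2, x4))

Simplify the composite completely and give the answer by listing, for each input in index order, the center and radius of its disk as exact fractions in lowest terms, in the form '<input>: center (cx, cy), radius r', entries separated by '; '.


x1: center (0, 0), radius 1/12; x2: center (1/20, 11/20), radius 1/90; x3: center (-1/2, 1/4), radius 1/10; x4: center (1/40, 9/20), radius 1/120


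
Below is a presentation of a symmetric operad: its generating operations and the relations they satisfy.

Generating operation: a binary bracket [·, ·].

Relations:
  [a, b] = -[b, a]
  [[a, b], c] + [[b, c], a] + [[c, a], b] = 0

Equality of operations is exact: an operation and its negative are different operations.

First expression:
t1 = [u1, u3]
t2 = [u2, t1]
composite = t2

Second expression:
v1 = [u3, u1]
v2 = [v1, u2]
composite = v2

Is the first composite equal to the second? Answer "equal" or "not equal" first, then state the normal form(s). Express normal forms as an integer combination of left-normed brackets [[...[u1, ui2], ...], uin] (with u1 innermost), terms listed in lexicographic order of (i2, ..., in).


The first expression reduces to -[[u1, u3], u2]
The second expression reduces to -[[u1, u3], u2]
One common form — equal.

equal: each reduces to -[[u1, u3], u2]


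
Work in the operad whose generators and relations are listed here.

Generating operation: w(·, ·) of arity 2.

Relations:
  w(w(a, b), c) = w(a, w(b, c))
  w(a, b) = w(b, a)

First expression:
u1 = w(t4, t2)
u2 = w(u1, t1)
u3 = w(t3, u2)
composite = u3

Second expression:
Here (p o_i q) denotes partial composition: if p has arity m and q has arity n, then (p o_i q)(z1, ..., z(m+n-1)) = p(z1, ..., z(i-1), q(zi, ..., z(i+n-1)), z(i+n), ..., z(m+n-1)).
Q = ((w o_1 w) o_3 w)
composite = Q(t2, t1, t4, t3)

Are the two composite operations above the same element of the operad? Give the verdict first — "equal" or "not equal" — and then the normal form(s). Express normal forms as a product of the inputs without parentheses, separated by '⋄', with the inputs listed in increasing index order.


equal — both sides give t1 ⋄ t2 ⋄ t3 ⋄ t4

The first composite normalizes to t1 ⋄ t2 ⋄ t3 ⋄ t4
The second composite normalizes to t1 ⋄ t2 ⋄ t3 ⋄ t4
One common form — equal.


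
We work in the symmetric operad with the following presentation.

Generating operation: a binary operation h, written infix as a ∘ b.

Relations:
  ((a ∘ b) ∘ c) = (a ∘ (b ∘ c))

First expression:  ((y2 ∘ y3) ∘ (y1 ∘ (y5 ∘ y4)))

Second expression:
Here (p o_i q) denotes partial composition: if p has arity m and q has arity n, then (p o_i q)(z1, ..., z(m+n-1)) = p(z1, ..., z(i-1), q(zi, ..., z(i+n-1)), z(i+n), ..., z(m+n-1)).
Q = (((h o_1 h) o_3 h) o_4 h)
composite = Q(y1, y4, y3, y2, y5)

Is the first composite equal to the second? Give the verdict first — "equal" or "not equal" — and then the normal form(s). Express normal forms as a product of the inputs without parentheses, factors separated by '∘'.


not equal: they reduce to y2 ∘ y3 ∘ y1 ∘ y5 ∘ y4 and y1 ∘ y4 ∘ y3 ∘ y2 ∘ y5

Normal form of the first expression: y2 ∘ y3 ∘ y1 ∘ y5 ∘ y4
Normal form of the second expression: y1 ∘ y4 ∘ y3 ∘ y2 ∘ y5
No match — not equal.


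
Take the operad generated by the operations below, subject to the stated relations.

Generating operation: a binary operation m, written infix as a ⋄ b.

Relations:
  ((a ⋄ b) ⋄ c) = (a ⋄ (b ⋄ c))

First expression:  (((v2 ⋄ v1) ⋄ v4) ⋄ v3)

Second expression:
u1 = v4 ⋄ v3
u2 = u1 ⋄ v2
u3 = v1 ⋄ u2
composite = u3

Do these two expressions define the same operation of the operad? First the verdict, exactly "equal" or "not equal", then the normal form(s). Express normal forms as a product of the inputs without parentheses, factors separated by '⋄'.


not equal; the first gives v2 ⋄ v1 ⋄ v4 ⋄ v3 and the second v1 ⋄ v4 ⋄ v3 ⋄ v2

In normal form, the first expression is v2 ⋄ v1 ⋄ v4 ⋄ v3
In normal form, the second expression is v1 ⋄ v4 ⋄ v3 ⋄ v2
The normal forms differ: not equal.


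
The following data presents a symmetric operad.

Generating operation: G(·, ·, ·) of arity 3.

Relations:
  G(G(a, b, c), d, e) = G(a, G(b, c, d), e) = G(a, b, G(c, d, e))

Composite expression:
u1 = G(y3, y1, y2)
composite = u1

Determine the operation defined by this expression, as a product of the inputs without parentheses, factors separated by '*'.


y3 * y1 * y2

All parenthesizations of G agree; list the y-inputs left to right.
G(y3, y1, y2) spells out as y3 * y1 * y2


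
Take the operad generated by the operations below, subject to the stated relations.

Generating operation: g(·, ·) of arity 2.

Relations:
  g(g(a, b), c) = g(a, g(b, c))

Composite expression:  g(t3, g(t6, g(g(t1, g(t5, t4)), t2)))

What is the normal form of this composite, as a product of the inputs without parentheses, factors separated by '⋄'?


t3 ⋄ t6 ⋄ t1 ⋄ t5 ⋄ t4 ⋄ t2


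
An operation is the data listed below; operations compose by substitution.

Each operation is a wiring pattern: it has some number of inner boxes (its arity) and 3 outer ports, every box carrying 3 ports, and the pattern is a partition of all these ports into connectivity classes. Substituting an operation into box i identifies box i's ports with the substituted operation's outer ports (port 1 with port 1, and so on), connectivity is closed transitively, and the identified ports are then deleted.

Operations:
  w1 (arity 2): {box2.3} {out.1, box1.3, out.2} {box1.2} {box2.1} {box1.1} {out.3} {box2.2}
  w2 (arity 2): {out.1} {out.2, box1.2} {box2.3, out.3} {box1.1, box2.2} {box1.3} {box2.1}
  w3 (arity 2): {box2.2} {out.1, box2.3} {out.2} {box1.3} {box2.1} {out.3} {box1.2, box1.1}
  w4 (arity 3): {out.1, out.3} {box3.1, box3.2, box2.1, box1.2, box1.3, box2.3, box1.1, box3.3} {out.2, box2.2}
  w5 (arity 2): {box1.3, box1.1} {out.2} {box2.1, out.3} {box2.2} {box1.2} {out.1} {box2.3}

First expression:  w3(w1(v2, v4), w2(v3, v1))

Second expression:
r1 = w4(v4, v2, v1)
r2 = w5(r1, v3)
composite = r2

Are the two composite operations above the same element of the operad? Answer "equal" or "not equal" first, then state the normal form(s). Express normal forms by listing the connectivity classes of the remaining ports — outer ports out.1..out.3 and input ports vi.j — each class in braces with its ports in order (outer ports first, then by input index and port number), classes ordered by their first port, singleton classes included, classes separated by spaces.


not equal — first {out.1, v1.3} {out.2} {out.3} {v1.1} {v1.2, v3.1} {v2.1} {v2.2} {v2.3} {v3.2} {v3.3} {v4.1} {v4.2} {v4.3}, second {out.1} {out.2} {out.3, v3.1} {v1.1, v1.2, v1.3, v2.1, v2.3, v4.1, v4.2, v4.3} {v2.2} {v3.2} {v3.3}

Normal form of the first expression: {out.1, v1.3} {out.2} {out.3} {v1.1} {v1.2, v3.1} {v2.1} {v2.2} {v2.3} {v3.2} {v3.3} {v4.1} {v4.2} {v4.3}
Normal form of the second expression: {out.1} {out.2} {out.3, v3.1} {v1.1, v1.2, v1.3, v2.1, v2.3, v4.1, v4.2, v4.3} {v2.2} {v3.2} {v3.3}
The normal forms differ: not equal.
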